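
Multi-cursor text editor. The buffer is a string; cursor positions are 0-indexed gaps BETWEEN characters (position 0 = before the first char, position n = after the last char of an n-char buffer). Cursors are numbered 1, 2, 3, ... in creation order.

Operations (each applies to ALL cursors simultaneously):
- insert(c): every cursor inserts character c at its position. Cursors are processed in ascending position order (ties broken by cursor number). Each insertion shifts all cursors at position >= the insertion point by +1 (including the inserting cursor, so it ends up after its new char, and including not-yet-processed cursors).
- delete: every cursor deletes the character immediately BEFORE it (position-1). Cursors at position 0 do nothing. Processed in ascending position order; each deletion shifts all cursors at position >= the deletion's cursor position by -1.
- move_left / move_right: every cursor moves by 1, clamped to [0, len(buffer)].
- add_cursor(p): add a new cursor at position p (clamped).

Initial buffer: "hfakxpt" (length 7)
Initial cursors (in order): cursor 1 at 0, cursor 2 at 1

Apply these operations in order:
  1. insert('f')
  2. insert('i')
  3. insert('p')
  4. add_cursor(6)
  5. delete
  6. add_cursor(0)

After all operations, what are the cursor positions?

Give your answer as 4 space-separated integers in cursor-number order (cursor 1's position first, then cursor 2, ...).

After op 1 (insert('f')): buffer="fhffakxpt" (len 9), cursors c1@1 c2@3, authorship 1.2......
After op 2 (insert('i')): buffer="fihfifakxpt" (len 11), cursors c1@2 c2@5, authorship 11.22......
After op 3 (insert('p')): buffer="fiphfipfakxpt" (len 13), cursors c1@3 c2@7, authorship 111.222......
After op 4 (add_cursor(6)): buffer="fiphfipfakxpt" (len 13), cursors c1@3 c3@6 c2@7, authorship 111.222......
After op 5 (delete): buffer="fihffakxpt" (len 10), cursors c1@2 c2@4 c3@4, authorship 11.2......
After op 6 (add_cursor(0)): buffer="fihffakxpt" (len 10), cursors c4@0 c1@2 c2@4 c3@4, authorship 11.2......

Answer: 2 4 4 0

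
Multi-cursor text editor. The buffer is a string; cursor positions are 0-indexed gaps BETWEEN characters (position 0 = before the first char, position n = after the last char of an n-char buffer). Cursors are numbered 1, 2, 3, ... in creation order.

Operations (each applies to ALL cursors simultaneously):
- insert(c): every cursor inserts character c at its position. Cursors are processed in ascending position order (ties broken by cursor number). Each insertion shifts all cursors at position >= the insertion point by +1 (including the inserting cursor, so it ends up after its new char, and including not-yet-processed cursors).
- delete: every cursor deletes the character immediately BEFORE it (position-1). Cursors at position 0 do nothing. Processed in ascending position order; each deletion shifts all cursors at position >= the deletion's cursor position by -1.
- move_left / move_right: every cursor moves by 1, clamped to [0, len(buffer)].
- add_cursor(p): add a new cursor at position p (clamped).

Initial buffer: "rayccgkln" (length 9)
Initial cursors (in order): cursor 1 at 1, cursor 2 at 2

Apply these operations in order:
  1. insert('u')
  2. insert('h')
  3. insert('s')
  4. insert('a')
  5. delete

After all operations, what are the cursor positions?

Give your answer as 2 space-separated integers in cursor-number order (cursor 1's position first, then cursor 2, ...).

Answer: 4 8

Derivation:
After op 1 (insert('u')): buffer="ruauyccgkln" (len 11), cursors c1@2 c2@4, authorship .1.2.......
After op 2 (insert('h')): buffer="ruhauhyccgkln" (len 13), cursors c1@3 c2@6, authorship .11.22.......
After op 3 (insert('s')): buffer="ruhsauhsyccgkln" (len 15), cursors c1@4 c2@8, authorship .111.222.......
After op 4 (insert('a')): buffer="ruhsaauhsayccgkln" (len 17), cursors c1@5 c2@10, authorship .1111.2222.......
After op 5 (delete): buffer="ruhsauhsyccgkln" (len 15), cursors c1@4 c2@8, authorship .111.222.......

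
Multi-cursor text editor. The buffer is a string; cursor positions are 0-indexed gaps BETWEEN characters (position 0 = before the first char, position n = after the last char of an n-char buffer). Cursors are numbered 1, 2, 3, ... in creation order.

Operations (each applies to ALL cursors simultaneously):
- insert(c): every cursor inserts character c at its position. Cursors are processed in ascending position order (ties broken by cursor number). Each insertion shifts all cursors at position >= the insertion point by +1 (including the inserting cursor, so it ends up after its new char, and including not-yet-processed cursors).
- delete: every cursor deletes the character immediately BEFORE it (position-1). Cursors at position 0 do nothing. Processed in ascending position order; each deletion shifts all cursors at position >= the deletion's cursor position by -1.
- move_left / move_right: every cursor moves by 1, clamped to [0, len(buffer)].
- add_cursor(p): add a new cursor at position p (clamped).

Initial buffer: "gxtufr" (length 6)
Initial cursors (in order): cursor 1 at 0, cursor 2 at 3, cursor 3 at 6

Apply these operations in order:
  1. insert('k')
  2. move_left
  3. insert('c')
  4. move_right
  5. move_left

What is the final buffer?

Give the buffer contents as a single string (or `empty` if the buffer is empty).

After op 1 (insert('k')): buffer="kgxtkufrk" (len 9), cursors c1@1 c2@5 c3@9, authorship 1...2...3
After op 2 (move_left): buffer="kgxtkufrk" (len 9), cursors c1@0 c2@4 c3@8, authorship 1...2...3
After op 3 (insert('c')): buffer="ckgxtckufrck" (len 12), cursors c1@1 c2@6 c3@11, authorship 11...22...33
After op 4 (move_right): buffer="ckgxtckufrck" (len 12), cursors c1@2 c2@7 c3@12, authorship 11...22...33
After op 5 (move_left): buffer="ckgxtckufrck" (len 12), cursors c1@1 c2@6 c3@11, authorship 11...22...33

Answer: ckgxtckufrck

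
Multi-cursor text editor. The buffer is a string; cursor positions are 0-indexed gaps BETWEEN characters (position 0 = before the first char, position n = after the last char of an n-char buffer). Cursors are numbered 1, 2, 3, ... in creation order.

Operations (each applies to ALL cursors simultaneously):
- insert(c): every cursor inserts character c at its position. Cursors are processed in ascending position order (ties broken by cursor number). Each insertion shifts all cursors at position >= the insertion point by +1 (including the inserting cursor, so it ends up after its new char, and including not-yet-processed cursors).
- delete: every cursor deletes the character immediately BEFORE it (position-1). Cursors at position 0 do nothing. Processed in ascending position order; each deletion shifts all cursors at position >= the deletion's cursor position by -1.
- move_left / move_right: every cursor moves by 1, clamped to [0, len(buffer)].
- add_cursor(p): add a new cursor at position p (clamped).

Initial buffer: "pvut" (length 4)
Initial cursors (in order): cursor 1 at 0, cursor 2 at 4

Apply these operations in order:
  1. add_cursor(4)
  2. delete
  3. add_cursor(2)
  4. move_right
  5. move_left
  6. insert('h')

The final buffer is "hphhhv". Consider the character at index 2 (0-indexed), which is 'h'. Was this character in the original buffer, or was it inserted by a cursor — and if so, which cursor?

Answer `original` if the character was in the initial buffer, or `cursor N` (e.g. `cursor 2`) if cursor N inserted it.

Answer: cursor 2

Derivation:
After op 1 (add_cursor(4)): buffer="pvut" (len 4), cursors c1@0 c2@4 c3@4, authorship ....
After op 2 (delete): buffer="pv" (len 2), cursors c1@0 c2@2 c3@2, authorship ..
After op 3 (add_cursor(2)): buffer="pv" (len 2), cursors c1@0 c2@2 c3@2 c4@2, authorship ..
After op 4 (move_right): buffer="pv" (len 2), cursors c1@1 c2@2 c3@2 c4@2, authorship ..
After op 5 (move_left): buffer="pv" (len 2), cursors c1@0 c2@1 c3@1 c4@1, authorship ..
After op 6 (insert('h')): buffer="hphhhv" (len 6), cursors c1@1 c2@5 c3@5 c4@5, authorship 1.234.
Authorship (.=original, N=cursor N): 1 . 2 3 4 .
Index 2: author = 2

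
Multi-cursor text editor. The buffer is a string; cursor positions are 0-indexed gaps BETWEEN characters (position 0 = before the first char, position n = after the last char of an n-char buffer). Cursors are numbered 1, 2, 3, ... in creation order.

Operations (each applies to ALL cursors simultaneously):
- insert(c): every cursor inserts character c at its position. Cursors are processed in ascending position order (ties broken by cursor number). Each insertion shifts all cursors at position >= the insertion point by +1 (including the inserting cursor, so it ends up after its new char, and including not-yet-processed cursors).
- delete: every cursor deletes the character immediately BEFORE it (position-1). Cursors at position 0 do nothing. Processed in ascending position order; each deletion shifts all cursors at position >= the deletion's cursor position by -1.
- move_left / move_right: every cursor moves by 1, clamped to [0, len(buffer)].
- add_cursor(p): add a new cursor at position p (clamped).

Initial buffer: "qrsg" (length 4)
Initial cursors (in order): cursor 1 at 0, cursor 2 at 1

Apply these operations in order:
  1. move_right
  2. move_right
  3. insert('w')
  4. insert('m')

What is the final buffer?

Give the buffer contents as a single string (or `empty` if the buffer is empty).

After op 1 (move_right): buffer="qrsg" (len 4), cursors c1@1 c2@2, authorship ....
After op 2 (move_right): buffer="qrsg" (len 4), cursors c1@2 c2@3, authorship ....
After op 3 (insert('w')): buffer="qrwswg" (len 6), cursors c1@3 c2@5, authorship ..1.2.
After op 4 (insert('m')): buffer="qrwmswmg" (len 8), cursors c1@4 c2@7, authorship ..11.22.

Answer: qrwmswmg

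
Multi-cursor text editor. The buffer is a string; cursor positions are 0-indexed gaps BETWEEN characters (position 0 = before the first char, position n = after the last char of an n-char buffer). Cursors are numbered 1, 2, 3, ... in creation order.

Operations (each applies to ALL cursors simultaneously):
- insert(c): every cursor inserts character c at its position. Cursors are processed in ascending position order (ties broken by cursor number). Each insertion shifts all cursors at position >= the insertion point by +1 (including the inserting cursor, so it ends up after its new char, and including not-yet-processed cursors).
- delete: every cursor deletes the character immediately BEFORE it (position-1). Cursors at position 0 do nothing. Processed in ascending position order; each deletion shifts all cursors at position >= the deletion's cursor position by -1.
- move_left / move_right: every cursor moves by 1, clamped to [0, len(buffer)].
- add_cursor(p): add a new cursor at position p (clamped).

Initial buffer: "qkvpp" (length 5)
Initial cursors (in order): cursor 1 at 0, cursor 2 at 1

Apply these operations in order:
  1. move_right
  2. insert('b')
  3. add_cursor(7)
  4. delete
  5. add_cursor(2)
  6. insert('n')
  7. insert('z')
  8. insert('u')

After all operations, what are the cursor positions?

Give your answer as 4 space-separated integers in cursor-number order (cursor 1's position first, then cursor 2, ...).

Answer: 4 11 16 11

Derivation:
After op 1 (move_right): buffer="qkvpp" (len 5), cursors c1@1 c2@2, authorship .....
After op 2 (insert('b')): buffer="qbkbvpp" (len 7), cursors c1@2 c2@4, authorship .1.2...
After op 3 (add_cursor(7)): buffer="qbkbvpp" (len 7), cursors c1@2 c2@4 c3@7, authorship .1.2...
After op 4 (delete): buffer="qkvp" (len 4), cursors c1@1 c2@2 c3@4, authorship ....
After op 5 (add_cursor(2)): buffer="qkvp" (len 4), cursors c1@1 c2@2 c4@2 c3@4, authorship ....
After op 6 (insert('n')): buffer="qnknnvpn" (len 8), cursors c1@2 c2@5 c4@5 c3@8, authorship .1.24..3
After op 7 (insert('z')): buffer="qnzknnzzvpnz" (len 12), cursors c1@3 c2@8 c4@8 c3@12, authorship .11.2424..33
After op 8 (insert('u')): buffer="qnzuknnzzuuvpnzu" (len 16), cursors c1@4 c2@11 c4@11 c3@16, authorship .111.242424..333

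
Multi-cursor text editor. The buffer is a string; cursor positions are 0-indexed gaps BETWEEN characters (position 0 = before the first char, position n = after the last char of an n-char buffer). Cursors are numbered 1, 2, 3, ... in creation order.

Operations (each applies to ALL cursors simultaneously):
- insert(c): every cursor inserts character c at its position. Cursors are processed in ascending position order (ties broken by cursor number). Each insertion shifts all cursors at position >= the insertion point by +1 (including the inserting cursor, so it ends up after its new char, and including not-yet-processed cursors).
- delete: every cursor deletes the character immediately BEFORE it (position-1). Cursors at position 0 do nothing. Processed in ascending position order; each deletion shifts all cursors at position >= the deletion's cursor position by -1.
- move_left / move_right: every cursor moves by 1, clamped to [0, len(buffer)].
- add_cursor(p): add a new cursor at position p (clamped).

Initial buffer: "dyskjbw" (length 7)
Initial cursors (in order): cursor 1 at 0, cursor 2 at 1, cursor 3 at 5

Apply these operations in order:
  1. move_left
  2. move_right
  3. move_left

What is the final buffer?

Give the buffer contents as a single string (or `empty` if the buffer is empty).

After op 1 (move_left): buffer="dyskjbw" (len 7), cursors c1@0 c2@0 c3@4, authorship .......
After op 2 (move_right): buffer="dyskjbw" (len 7), cursors c1@1 c2@1 c3@5, authorship .......
After op 3 (move_left): buffer="dyskjbw" (len 7), cursors c1@0 c2@0 c3@4, authorship .......

Answer: dyskjbw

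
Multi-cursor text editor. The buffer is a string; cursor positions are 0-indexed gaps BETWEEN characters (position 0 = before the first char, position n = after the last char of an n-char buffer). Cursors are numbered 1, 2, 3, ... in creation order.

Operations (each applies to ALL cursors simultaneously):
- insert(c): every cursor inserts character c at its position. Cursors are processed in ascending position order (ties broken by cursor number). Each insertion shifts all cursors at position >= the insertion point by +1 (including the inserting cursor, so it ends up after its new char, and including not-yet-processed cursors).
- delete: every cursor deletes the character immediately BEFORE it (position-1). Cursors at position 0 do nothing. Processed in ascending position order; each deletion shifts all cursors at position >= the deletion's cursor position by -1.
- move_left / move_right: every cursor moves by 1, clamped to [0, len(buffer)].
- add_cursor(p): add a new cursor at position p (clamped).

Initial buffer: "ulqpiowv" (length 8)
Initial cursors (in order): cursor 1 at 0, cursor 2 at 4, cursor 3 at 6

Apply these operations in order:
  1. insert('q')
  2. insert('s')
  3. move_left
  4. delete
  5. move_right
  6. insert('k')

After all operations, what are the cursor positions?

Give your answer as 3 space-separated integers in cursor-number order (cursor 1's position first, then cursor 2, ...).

After op 1 (insert('q')): buffer="qulqpqioqwv" (len 11), cursors c1@1 c2@6 c3@9, authorship 1....2..3..
After op 2 (insert('s')): buffer="qsulqpqsioqswv" (len 14), cursors c1@2 c2@8 c3@12, authorship 11....22..33..
After op 3 (move_left): buffer="qsulqpqsioqswv" (len 14), cursors c1@1 c2@7 c3@11, authorship 11....22..33..
After op 4 (delete): buffer="sulqpsioswv" (len 11), cursors c1@0 c2@5 c3@8, authorship 1....2..3..
After op 5 (move_right): buffer="sulqpsioswv" (len 11), cursors c1@1 c2@6 c3@9, authorship 1....2..3..
After op 6 (insert('k')): buffer="skulqpskioskwv" (len 14), cursors c1@2 c2@8 c3@12, authorship 11....22..33..

Answer: 2 8 12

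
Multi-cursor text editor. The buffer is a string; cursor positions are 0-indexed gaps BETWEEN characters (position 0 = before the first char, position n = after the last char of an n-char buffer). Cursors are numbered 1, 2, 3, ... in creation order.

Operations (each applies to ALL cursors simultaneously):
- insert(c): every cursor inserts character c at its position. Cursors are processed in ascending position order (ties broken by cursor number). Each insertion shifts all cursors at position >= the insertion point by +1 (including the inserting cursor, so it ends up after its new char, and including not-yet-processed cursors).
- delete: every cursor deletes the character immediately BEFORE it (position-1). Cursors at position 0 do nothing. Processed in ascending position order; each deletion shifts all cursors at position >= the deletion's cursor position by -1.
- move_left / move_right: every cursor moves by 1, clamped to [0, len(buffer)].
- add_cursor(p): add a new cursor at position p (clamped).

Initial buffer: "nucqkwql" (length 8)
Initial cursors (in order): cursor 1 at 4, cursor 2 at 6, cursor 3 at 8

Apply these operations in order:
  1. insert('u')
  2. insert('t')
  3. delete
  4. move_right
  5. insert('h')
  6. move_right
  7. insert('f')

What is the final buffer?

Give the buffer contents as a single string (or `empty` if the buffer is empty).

Answer: nucqukhwfuqhlfuhf

Derivation:
After op 1 (insert('u')): buffer="nucqukwuqlu" (len 11), cursors c1@5 c2@8 c3@11, authorship ....1..2..3
After op 2 (insert('t')): buffer="nucqutkwutqlut" (len 14), cursors c1@6 c2@10 c3@14, authorship ....11..22..33
After op 3 (delete): buffer="nucqukwuqlu" (len 11), cursors c1@5 c2@8 c3@11, authorship ....1..2..3
After op 4 (move_right): buffer="nucqukwuqlu" (len 11), cursors c1@6 c2@9 c3@11, authorship ....1..2..3
After op 5 (insert('h')): buffer="nucqukhwuqhluh" (len 14), cursors c1@7 c2@11 c3@14, authorship ....1.1.2.2.33
After op 6 (move_right): buffer="nucqukhwuqhluh" (len 14), cursors c1@8 c2@12 c3@14, authorship ....1.1.2.2.33
After op 7 (insert('f')): buffer="nucqukhwfuqhlfuhf" (len 17), cursors c1@9 c2@14 c3@17, authorship ....1.1.12.2.2333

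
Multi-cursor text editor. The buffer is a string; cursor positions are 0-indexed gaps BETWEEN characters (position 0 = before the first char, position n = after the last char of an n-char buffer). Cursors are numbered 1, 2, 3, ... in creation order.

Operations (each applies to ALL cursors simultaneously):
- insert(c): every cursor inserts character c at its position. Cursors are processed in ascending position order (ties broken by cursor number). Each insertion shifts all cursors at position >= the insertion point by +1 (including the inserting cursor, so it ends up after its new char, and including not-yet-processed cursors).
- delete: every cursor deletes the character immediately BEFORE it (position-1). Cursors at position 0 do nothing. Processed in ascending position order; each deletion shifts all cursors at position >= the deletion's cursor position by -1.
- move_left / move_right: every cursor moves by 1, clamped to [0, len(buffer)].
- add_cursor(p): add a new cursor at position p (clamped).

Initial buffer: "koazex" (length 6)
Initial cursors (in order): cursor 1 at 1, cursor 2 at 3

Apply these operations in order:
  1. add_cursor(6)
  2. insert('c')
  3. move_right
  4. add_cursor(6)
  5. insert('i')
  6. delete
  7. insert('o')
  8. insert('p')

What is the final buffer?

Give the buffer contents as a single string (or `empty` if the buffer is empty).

After op 1 (add_cursor(6)): buffer="koazex" (len 6), cursors c1@1 c2@3 c3@6, authorship ......
After op 2 (insert('c')): buffer="kcoaczexc" (len 9), cursors c1@2 c2@5 c3@9, authorship .1..2...3
After op 3 (move_right): buffer="kcoaczexc" (len 9), cursors c1@3 c2@6 c3@9, authorship .1..2...3
After op 4 (add_cursor(6)): buffer="kcoaczexc" (len 9), cursors c1@3 c2@6 c4@6 c3@9, authorship .1..2...3
After op 5 (insert('i')): buffer="kcoiacziiexci" (len 13), cursors c1@4 c2@9 c4@9 c3@13, authorship .1.1.2.24..33
After op 6 (delete): buffer="kcoaczexc" (len 9), cursors c1@3 c2@6 c4@6 c3@9, authorship .1..2...3
After op 7 (insert('o')): buffer="kcooaczooexco" (len 13), cursors c1@4 c2@9 c4@9 c3@13, authorship .1.1.2.24..33
After op 8 (insert('p')): buffer="kcoopaczooppexcop" (len 17), cursors c1@5 c2@12 c4@12 c3@17, authorship .1.11.2.2424..333

Answer: kcoopaczooppexcop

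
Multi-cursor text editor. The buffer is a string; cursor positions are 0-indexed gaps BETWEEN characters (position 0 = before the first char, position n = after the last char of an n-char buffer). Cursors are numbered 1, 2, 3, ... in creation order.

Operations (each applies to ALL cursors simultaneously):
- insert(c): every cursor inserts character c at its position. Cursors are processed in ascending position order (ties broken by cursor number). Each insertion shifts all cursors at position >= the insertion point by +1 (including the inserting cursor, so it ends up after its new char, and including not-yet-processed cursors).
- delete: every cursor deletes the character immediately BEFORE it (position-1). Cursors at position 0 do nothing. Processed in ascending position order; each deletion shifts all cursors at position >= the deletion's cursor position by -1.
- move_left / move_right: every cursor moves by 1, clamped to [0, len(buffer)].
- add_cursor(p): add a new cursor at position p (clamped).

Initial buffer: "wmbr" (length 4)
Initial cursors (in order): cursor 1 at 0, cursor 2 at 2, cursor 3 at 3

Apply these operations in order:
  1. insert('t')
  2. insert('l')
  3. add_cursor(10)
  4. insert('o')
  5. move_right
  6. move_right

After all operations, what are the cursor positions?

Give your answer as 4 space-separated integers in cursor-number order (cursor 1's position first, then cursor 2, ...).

After op 1 (insert('t')): buffer="twmtbtr" (len 7), cursors c1@1 c2@4 c3@6, authorship 1..2.3.
After op 2 (insert('l')): buffer="tlwmtlbtlr" (len 10), cursors c1@2 c2@6 c3@9, authorship 11..22.33.
After op 3 (add_cursor(10)): buffer="tlwmtlbtlr" (len 10), cursors c1@2 c2@6 c3@9 c4@10, authorship 11..22.33.
After op 4 (insert('o')): buffer="tlowmtlobtloro" (len 14), cursors c1@3 c2@8 c3@12 c4@14, authorship 111..222.333.4
After op 5 (move_right): buffer="tlowmtlobtloro" (len 14), cursors c1@4 c2@9 c3@13 c4@14, authorship 111..222.333.4
After op 6 (move_right): buffer="tlowmtlobtloro" (len 14), cursors c1@5 c2@10 c3@14 c4@14, authorship 111..222.333.4

Answer: 5 10 14 14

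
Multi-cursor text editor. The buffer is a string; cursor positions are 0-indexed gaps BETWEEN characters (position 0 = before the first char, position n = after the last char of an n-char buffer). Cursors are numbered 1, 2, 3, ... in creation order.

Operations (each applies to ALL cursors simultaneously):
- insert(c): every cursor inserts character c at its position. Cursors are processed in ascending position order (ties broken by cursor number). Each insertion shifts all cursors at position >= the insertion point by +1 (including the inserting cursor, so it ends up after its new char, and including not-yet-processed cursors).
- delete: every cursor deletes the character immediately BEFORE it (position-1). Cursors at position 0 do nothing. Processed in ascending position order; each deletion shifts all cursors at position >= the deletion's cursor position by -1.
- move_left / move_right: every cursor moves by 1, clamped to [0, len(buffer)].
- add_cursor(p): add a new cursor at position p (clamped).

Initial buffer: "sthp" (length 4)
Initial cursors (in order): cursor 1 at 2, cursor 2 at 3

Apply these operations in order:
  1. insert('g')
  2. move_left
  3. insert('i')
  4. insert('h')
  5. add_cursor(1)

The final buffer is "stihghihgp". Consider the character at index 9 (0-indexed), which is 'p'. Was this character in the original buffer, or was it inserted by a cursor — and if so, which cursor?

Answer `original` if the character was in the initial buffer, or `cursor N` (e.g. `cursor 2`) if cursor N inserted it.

Answer: original

Derivation:
After op 1 (insert('g')): buffer="stghgp" (len 6), cursors c1@3 c2@5, authorship ..1.2.
After op 2 (move_left): buffer="stghgp" (len 6), cursors c1@2 c2@4, authorship ..1.2.
After op 3 (insert('i')): buffer="stighigp" (len 8), cursors c1@3 c2@6, authorship ..11.22.
After op 4 (insert('h')): buffer="stihghihgp" (len 10), cursors c1@4 c2@8, authorship ..111.222.
After op 5 (add_cursor(1)): buffer="stihghihgp" (len 10), cursors c3@1 c1@4 c2@8, authorship ..111.222.
Authorship (.=original, N=cursor N): . . 1 1 1 . 2 2 2 .
Index 9: author = original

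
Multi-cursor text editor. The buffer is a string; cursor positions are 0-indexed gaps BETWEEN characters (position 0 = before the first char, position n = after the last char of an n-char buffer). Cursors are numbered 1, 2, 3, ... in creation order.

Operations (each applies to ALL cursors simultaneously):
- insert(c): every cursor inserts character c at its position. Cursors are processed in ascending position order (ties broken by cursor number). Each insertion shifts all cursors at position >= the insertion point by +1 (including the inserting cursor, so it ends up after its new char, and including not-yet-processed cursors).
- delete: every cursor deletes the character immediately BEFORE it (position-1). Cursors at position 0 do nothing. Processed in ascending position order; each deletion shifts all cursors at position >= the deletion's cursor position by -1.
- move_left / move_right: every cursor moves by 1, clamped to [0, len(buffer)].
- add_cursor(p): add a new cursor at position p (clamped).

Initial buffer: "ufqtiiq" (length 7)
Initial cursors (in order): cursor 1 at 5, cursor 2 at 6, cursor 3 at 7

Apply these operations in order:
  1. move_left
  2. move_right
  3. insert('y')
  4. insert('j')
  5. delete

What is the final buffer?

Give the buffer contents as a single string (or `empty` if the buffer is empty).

After op 1 (move_left): buffer="ufqtiiq" (len 7), cursors c1@4 c2@5 c3@6, authorship .......
After op 2 (move_right): buffer="ufqtiiq" (len 7), cursors c1@5 c2@6 c3@7, authorship .......
After op 3 (insert('y')): buffer="ufqtiyiyqy" (len 10), cursors c1@6 c2@8 c3@10, authorship .....1.2.3
After op 4 (insert('j')): buffer="ufqtiyjiyjqyj" (len 13), cursors c1@7 c2@10 c3@13, authorship .....11.22.33
After op 5 (delete): buffer="ufqtiyiyqy" (len 10), cursors c1@6 c2@8 c3@10, authorship .....1.2.3

Answer: ufqtiyiyqy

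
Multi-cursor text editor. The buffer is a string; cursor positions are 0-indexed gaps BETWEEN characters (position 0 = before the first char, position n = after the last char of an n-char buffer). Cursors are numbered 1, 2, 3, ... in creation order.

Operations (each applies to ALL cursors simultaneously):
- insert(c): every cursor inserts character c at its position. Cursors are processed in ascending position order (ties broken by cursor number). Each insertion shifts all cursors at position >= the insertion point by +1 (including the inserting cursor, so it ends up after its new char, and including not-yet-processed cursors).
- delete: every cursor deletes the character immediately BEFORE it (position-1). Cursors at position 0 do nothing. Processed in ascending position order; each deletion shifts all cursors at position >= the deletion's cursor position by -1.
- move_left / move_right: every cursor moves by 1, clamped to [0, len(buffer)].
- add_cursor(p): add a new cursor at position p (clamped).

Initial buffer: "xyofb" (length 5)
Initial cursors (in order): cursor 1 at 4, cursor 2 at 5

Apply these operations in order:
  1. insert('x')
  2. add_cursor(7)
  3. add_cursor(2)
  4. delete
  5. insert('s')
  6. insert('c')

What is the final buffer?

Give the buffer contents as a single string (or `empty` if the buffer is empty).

After op 1 (insert('x')): buffer="xyofxbx" (len 7), cursors c1@5 c2@7, authorship ....1.2
After op 2 (add_cursor(7)): buffer="xyofxbx" (len 7), cursors c1@5 c2@7 c3@7, authorship ....1.2
After op 3 (add_cursor(2)): buffer="xyofxbx" (len 7), cursors c4@2 c1@5 c2@7 c3@7, authorship ....1.2
After op 4 (delete): buffer="xof" (len 3), cursors c4@1 c1@3 c2@3 c3@3, authorship ...
After op 5 (insert('s')): buffer="xsofsss" (len 7), cursors c4@2 c1@7 c2@7 c3@7, authorship .4..123
After op 6 (insert('c')): buffer="xscofsssccc" (len 11), cursors c4@3 c1@11 c2@11 c3@11, authorship .44..123123

Answer: xscofsssccc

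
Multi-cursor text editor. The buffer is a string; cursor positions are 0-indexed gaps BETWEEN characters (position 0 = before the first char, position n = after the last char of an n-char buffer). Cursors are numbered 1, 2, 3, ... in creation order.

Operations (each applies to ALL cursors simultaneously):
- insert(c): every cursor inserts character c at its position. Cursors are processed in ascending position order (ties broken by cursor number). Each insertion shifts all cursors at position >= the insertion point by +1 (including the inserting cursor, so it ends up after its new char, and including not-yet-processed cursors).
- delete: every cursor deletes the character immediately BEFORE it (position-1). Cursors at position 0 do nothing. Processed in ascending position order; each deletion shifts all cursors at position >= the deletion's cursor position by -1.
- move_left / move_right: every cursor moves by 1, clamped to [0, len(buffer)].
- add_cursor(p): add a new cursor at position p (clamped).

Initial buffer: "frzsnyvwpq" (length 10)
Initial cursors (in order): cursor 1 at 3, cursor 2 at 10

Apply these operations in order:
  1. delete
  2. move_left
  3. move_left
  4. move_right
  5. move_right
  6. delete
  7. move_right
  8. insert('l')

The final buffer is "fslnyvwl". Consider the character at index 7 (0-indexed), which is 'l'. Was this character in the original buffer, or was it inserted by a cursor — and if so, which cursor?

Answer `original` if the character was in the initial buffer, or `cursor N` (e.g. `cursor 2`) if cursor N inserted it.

Answer: cursor 2

Derivation:
After op 1 (delete): buffer="frsnyvwp" (len 8), cursors c1@2 c2@8, authorship ........
After op 2 (move_left): buffer="frsnyvwp" (len 8), cursors c1@1 c2@7, authorship ........
After op 3 (move_left): buffer="frsnyvwp" (len 8), cursors c1@0 c2@6, authorship ........
After op 4 (move_right): buffer="frsnyvwp" (len 8), cursors c1@1 c2@7, authorship ........
After op 5 (move_right): buffer="frsnyvwp" (len 8), cursors c1@2 c2@8, authorship ........
After op 6 (delete): buffer="fsnyvw" (len 6), cursors c1@1 c2@6, authorship ......
After op 7 (move_right): buffer="fsnyvw" (len 6), cursors c1@2 c2@6, authorship ......
After op 8 (insert('l')): buffer="fslnyvwl" (len 8), cursors c1@3 c2@8, authorship ..1....2
Authorship (.=original, N=cursor N): . . 1 . . . . 2
Index 7: author = 2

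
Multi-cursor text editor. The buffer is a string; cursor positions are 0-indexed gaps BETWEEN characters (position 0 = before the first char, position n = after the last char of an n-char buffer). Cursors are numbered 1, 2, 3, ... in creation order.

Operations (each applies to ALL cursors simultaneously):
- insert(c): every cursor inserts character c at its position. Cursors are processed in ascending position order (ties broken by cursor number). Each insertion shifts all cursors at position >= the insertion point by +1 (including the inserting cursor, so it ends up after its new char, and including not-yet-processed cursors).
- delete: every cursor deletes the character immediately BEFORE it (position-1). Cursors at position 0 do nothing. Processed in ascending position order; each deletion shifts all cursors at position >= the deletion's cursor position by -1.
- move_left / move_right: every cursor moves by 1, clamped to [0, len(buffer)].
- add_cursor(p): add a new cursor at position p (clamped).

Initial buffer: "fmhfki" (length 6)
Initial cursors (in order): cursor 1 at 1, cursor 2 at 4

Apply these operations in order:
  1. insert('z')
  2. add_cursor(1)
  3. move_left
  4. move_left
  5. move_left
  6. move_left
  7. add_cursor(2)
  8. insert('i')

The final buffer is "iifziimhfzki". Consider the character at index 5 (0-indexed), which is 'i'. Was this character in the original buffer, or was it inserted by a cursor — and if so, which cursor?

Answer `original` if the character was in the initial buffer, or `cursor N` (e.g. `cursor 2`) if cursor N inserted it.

After op 1 (insert('z')): buffer="fzmhfzki" (len 8), cursors c1@2 c2@6, authorship .1...2..
After op 2 (add_cursor(1)): buffer="fzmhfzki" (len 8), cursors c3@1 c1@2 c2@6, authorship .1...2..
After op 3 (move_left): buffer="fzmhfzki" (len 8), cursors c3@0 c1@1 c2@5, authorship .1...2..
After op 4 (move_left): buffer="fzmhfzki" (len 8), cursors c1@0 c3@0 c2@4, authorship .1...2..
After op 5 (move_left): buffer="fzmhfzki" (len 8), cursors c1@0 c3@0 c2@3, authorship .1...2..
After op 6 (move_left): buffer="fzmhfzki" (len 8), cursors c1@0 c3@0 c2@2, authorship .1...2..
After op 7 (add_cursor(2)): buffer="fzmhfzki" (len 8), cursors c1@0 c3@0 c2@2 c4@2, authorship .1...2..
After op 8 (insert('i')): buffer="iifziimhfzki" (len 12), cursors c1@2 c3@2 c2@6 c4@6, authorship 13.124...2..
Authorship (.=original, N=cursor N): 1 3 . 1 2 4 . . . 2 . .
Index 5: author = 4

Answer: cursor 4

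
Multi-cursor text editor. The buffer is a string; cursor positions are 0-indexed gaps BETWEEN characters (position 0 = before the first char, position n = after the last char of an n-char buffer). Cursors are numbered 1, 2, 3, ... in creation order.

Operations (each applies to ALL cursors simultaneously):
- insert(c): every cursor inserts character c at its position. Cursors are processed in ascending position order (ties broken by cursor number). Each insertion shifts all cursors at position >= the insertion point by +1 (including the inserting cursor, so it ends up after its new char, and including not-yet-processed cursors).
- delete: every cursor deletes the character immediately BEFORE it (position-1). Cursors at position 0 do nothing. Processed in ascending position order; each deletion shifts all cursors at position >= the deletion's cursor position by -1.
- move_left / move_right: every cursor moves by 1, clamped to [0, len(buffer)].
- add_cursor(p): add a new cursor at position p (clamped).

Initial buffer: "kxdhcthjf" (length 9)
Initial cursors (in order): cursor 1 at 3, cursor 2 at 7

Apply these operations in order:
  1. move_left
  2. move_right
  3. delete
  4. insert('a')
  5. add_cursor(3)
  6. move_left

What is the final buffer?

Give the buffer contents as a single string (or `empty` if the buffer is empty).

Answer: kxahctajf

Derivation:
After op 1 (move_left): buffer="kxdhcthjf" (len 9), cursors c1@2 c2@6, authorship .........
After op 2 (move_right): buffer="kxdhcthjf" (len 9), cursors c1@3 c2@7, authorship .........
After op 3 (delete): buffer="kxhctjf" (len 7), cursors c1@2 c2@5, authorship .......
After op 4 (insert('a')): buffer="kxahctajf" (len 9), cursors c1@3 c2@7, authorship ..1...2..
After op 5 (add_cursor(3)): buffer="kxahctajf" (len 9), cursors c1@3 c3@3 c2@7, authorship ..1...2..
After op 6 (move_left): buffer="kxahctajf" (len 9), cursors c1@2 c3@2 c2@6, authorship ..1...2..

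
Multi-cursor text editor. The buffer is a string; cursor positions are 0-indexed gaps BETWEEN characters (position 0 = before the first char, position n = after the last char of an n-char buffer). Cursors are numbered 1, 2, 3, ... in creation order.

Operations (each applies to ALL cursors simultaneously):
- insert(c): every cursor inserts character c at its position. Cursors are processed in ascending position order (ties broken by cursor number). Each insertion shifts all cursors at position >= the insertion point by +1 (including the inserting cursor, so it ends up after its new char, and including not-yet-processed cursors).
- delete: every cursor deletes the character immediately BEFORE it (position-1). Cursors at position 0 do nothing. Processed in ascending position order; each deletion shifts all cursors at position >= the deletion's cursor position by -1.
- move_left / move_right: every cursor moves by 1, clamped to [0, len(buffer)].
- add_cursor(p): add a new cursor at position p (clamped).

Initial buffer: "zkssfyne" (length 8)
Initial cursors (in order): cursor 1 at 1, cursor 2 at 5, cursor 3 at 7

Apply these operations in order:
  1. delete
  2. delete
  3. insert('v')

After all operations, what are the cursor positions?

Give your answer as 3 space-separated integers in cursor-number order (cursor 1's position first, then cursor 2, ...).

After op 1 (delete): buffer="kssye" (len 5), cursors c1@0 c2@3 c3@4, authorship .....
After op 2 (delete): buffer="kse" (len 3), cursors c1@0 c2@2 c3@2, authorship ...
After op 3 (insert('v')): buffer="vksvve" (len 6), cursors c1@1 c2@5 c3@5, authorship 1..23.

Answer: 1 5 5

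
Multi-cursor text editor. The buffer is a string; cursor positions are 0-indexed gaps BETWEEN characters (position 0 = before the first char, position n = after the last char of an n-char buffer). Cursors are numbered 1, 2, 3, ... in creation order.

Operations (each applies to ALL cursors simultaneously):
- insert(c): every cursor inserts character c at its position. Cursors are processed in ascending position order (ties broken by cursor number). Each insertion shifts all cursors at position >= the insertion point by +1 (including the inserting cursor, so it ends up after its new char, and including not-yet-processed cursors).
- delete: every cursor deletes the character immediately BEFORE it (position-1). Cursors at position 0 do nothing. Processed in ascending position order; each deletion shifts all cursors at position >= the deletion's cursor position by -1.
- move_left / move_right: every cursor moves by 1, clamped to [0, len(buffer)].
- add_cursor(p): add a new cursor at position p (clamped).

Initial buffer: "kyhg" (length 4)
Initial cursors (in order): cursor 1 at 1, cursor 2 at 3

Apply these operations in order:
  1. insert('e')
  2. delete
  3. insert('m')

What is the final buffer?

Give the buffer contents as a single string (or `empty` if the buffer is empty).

After op 1 (insert('e')): buffer="keyheg" (len 6), cursors c1@2 c2@5, authorship .1..2.
After op 2 (delete): buffer="kyhg" (len 4), cursors c1@1 c2@3, authorship ....
After op 3 (insert('m')): buffer="kmyhmg" (len 6), cursors c1@2 c2@5, authorship .1..2.

Answer: kmyhmg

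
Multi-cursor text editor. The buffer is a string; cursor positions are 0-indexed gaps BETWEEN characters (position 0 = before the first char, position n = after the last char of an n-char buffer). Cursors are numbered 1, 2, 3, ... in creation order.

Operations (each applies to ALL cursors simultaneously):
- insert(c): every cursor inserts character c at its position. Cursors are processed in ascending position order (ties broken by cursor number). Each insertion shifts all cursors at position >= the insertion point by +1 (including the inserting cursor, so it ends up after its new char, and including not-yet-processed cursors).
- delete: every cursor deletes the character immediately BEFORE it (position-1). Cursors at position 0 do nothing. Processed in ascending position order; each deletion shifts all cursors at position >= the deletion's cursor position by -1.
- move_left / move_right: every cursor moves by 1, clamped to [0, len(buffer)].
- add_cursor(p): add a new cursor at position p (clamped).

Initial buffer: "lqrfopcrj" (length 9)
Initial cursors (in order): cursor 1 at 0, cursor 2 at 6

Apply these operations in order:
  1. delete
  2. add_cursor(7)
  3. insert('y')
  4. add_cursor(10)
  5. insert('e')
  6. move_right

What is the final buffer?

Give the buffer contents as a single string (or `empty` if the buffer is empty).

Answer: yelqrfoyecryeej

Derivation:
After op 1 (delete): buffer="lqrfocrj" (len 8), cursors c1@0 c2@5, authorship ........
After op 2 (add_cursor(7)): buffer="lqrfocrj" (len 8), cursors c1@0 c2@5 c3@7, authorship ........
After op 3 (insert('y')): buffer="ylqrfoycryj" (len 11), cursors c1@1 c2@7 c3@10, authorship 1.....2..3.
After op 4 (add_cursor(10)): buffer="ylqrfoycryj" (len 11), cursors c1@1 c2@7 c3@10 c4@10, authorship 1.....2..3.
After op 5 (insert('e')): buffer="yelqrfoyecryeej" (len 15), cursors c1@2 c2@9 c3@14 c4@14, authorship 11.....22..334.
After op 6 (move_right): buffer="yelqrfoyecryeej" (len 15), cursors c1@3 c2@10 c3@15 c4@15, authorship 11.....22..334.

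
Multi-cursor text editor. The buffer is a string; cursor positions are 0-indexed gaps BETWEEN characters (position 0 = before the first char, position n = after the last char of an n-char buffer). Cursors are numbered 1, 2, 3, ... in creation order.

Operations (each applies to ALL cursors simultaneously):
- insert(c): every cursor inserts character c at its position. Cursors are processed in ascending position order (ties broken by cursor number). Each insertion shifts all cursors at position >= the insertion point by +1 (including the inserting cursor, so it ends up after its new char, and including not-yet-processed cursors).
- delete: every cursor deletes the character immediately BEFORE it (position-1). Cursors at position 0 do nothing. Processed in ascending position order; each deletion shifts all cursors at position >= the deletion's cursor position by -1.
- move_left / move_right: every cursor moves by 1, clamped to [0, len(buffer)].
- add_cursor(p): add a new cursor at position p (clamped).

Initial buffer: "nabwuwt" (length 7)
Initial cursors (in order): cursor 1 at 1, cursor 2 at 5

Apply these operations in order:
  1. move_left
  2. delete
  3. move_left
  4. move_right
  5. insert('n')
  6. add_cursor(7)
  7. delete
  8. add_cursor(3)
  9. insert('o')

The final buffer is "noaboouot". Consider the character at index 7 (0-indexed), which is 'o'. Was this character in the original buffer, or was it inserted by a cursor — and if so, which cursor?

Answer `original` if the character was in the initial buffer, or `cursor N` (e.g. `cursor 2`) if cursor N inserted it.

Answer: cursor 3

Derivation:
After op 1 (move_left): buffer="nabwuwt" (len 7), cursors c1@0 c2@4, authorship .......
After op 2 (delete): buffer="nabuwt" (len 6), cursors c1@0 c2@3, authorship ......
After op 3 (move_left): buffer="nabuwt" (len 6), cursors c1@0 c2@2, authorship ......
After op 4 (move_right): buffer="nabuwt" (len 6), cursors c1@1 c2@3, authorship ......
After op 5 (insert('n')): buffer="nnabnuwt" (len 8), cursors c1@2 c2@5, authorship .1..2...
After op 6 (add_cursor(7)): buffer="nnabnuwt" (len 8), cursors c1@2 c2@5 c3@7, authorship .1..2...
After op 7 (delete): buffer="nabut" (len 5), cursors c1@1 c2@3 c3@4, authorship .....
After op 8 (add_cursor(3)): buffer="nabut" (len 5), cursors c1@1 c2@3 c4@3 c3@4, authorship .....
After op 9 (insert('o')): buffer="noaboouot" (len 9), cursors c1@2 c2@6 c4@6 c3@8, authorship .1..24.3.
Authorship (.=original, N=cursor N): . 1 . . 2 4 . 3 .
Index 7: author = 3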